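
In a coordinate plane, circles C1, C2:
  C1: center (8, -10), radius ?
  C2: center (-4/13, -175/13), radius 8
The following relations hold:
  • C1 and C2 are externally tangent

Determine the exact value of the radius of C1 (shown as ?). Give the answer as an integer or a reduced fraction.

1

1. [ext C1·C2]  r_C1² + 16r_C1 − 17 = 0  ⇒  r_C1 = 1 (r>0 drops 1)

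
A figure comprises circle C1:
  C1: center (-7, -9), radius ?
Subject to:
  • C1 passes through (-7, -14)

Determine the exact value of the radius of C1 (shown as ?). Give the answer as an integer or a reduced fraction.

1. [C1∋P]  r_C1² − 25 = 0  ⇒  r_C1 = 5 (r>0 drops 1)

5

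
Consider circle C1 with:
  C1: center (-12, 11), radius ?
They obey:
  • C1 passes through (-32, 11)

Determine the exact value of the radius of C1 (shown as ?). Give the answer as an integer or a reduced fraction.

20

1. [C1∋P]  r_C1² − 400 = 0  ⇒  r_C1 = 20 (r>0 drops 1)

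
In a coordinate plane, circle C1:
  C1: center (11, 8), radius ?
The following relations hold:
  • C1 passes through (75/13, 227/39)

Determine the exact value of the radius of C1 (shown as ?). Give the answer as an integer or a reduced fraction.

1. [C1∋P]  r_C1² − 289/9 = 0  ⇒  r_C1 = 17/3 (r>0 drops 1)

17/3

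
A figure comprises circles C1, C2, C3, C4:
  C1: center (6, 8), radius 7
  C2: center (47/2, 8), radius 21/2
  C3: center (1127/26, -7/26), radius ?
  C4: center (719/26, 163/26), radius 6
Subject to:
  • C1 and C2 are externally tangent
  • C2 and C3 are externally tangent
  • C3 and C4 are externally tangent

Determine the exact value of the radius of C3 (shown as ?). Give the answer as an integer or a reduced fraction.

1. [ext C2·C3]  r_C3² + 21r_C3 − 352 = 0  ⇒  r_C3 = 11 (r>0 drops 1)
2. [ext C3·C4]  r_C3² + 12r_C3 − 253 = 0  ⇒  r_C3 = 11 (r>0 drops 1)

11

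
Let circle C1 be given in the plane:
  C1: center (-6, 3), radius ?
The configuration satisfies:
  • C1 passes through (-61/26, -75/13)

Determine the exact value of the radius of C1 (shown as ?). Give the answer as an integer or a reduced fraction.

19/2

1. [C1∋P]  r_C1² − 361/4 = 0  ⇒  r_C1 = 19/2 (r>0 drops 1)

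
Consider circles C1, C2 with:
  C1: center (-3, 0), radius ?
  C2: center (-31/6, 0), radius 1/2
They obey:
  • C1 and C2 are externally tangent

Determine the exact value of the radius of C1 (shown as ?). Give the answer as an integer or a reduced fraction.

5/3

1. [ext C1·C2]  r_C1² + 1r_C1 − 40/9 = 0  ⇒  r_C1 = 5/3 (r>0 drops 1)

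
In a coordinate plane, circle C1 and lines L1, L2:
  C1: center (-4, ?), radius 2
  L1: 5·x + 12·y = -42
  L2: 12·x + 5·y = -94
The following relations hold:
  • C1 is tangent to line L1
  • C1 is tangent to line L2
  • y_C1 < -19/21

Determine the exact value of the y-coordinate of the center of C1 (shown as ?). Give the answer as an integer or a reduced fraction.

-4

1. [C1‖L1]  y_C1² + (11/3)y_C1 − 4/3 = 0  ⇒  y_C1 = -4 or 1/3
2. [C1‖L2]  y_C1² + (92/5)y_C1 + 288/5 = 0  ⇒  y_C1 = -72/5 or -4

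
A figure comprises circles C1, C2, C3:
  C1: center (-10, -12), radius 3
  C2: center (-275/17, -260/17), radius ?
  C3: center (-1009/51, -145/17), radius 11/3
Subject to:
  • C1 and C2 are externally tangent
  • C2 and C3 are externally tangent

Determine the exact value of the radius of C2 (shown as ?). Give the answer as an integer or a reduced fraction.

1. [ext C1·C2]  r_C2² + 6r_C2 − 40 = 0  ⇒  r_C2 = 4 (r>0 drops 1)
2. [ext C2·C3]  r_C2² + (22/3)r_C2 − 136/3 = 0  ⇒  r_C2 = 4 (r>0 drops 1)

4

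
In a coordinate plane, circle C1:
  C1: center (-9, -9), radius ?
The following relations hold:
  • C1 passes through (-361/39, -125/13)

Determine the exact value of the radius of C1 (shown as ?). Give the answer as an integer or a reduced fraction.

1. [C1∋P]  r_C1² − 4/9 = 0  ⇒  r_C1 = 2/3 (r>0 drops 1)

2/3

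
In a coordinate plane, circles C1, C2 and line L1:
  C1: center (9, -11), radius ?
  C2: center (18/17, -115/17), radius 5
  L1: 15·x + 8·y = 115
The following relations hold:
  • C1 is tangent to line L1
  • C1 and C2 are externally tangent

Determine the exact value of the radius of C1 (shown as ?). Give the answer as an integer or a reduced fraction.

4

1. [C1‖L1]  r_C1² − 16 = 0  ⇒  r_C1 = 4 (r>0 drops 1)
2. [ext C1·C2]  r_C1² + 10r_C1 − 56 = 0  ⇒  r_C1 = 4 (r>0 drops 1)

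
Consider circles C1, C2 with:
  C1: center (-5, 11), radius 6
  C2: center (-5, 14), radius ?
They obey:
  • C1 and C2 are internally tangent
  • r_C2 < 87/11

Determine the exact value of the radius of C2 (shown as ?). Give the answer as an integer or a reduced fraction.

3

1. [int C1,C2]  r_C2² − 12r_C2 + 27 = 0  ⇒  r_C2 = 3 or 9
2. given r_C2 < 87/11: keep 3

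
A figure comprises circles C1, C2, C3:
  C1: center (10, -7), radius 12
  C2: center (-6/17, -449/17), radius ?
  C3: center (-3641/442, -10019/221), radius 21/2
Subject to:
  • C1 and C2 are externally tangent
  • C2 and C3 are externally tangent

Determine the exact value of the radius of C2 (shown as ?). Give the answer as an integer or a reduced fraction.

1. [ext C1·C2]  r_C2² + 24r_C2 − 340 = 0  ⇒  r_C2 = 10 (r>0 drops 1)
2. [ext C2·C3]  r_C2² + 21r_C2 − 310 = 0  ⇒  r_C2 = 10 (r>0 drops 1)

10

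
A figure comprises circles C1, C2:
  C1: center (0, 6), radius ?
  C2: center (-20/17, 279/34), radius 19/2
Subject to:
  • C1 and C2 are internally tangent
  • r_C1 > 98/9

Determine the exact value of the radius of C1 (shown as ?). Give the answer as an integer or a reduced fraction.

12

1. [int C1,C2]  r_C1² − 19r_C1 + 84 = 0  ⇒  r_C1 = 7 or 12
2. given r_C1 > 98/9: keep 12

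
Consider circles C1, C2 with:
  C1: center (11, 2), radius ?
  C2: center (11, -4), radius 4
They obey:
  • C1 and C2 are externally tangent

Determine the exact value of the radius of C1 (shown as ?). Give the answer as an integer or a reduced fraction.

1. [ext C1·C2]  r_C1² + 8r_C1 − 20 = 0  ⇒  r_C1 = 2 (r>0 drops 1)

2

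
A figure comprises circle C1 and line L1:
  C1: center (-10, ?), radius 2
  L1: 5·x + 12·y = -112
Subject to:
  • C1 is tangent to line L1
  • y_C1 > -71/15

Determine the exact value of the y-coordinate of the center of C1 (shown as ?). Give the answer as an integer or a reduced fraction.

-3

1. [C1‖L1]  y_C1² + (31/3)y_C1 + 22 = 0  ⇒  y_C1 = -22/3 or -3
2. given y_C1 > -71/15: keep -3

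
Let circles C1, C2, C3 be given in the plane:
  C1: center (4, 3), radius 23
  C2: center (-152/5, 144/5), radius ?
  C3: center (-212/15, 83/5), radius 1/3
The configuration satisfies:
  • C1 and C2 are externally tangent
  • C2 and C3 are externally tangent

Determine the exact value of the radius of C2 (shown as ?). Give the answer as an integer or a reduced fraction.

1. [ext C1·C2]  r_C2² + 46r_C2 − 1320 = 0  ⇒  r_C2 = 20 (r>0 drops 1)
2. [ext C2·C3]  r_C2² + (2/3)r_C2 − 1240/3 = 0  ⇒  r_C2 = 20 (r>0 drops 1)

20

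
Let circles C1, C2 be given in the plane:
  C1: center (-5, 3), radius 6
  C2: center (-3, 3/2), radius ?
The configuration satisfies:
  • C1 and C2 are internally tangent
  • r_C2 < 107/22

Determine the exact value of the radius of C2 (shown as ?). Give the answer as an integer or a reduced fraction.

7/2

1. [int C1,C2]  r_C2² − 12r_C2 + 119/4 = 0  ⇒  r_C2 = 7/2 or 17/2
2. given r_C2 < 107/22: keep 7/2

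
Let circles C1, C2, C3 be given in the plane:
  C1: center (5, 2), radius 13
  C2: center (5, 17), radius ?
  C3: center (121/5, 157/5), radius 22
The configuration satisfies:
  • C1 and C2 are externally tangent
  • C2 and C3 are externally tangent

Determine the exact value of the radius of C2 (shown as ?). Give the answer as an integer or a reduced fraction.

1. [ext C1·C2]  r_C2² + 26r_C2 − 56 = 0  ⇒  r_C2 = 2 (r>0 drops 1)
2. [ext C2·C3]  r_C2² + 44r_C2 − 92 = 0  ⇒  r_C2 = 2 (r>0 drops 1)

2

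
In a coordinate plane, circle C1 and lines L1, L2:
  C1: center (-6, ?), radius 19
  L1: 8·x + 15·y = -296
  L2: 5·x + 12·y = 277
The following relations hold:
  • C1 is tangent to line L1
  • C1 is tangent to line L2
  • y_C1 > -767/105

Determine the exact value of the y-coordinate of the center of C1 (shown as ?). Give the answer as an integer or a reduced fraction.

1. [C1‖L1]  y_C1² + (496/15)y_C1 − 571/3 = 0  ⇒  y_C1 = -571/15 or 5
2. [C1‖L2]  y_C1² − (307/6)y_C1 + 1385/6 = 0  ⇒  y_C1 = 5 or 277/6

5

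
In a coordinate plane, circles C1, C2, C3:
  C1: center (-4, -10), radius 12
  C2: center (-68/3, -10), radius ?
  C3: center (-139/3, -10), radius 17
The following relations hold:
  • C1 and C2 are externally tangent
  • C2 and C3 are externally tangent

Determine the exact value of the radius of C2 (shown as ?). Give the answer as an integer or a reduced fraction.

1. [ext C1·C2]  r_C2² + 24r_C2 − 1840/9 = 0  ⇒  r_C2 = 20/3 (r>0 drops 1)
2. [ext C2·C3]  r_C2² + 34r_C2 − 2440/9 = 0  ⇒  r_C2 = 20/3 (r>0 drops 1)

20/3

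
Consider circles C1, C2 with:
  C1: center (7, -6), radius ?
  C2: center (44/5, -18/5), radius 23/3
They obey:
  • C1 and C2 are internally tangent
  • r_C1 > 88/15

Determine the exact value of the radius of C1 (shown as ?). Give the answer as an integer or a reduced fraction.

1. [int C1,C2]  r_C1² − (46/3)r_C1 + 448/9 = 0  ⇒  r_C1 = 14/3 or 32/3
2. given r_C1 > 88/15: keep 32/3

32/3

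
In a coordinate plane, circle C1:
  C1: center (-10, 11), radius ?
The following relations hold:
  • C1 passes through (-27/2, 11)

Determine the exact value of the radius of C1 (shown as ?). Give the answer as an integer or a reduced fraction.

1. [C1∋P]  r_C1² − 49/4 = 0  ⇒  r_C1 = 7/2 (r>0 drops 1)

7/2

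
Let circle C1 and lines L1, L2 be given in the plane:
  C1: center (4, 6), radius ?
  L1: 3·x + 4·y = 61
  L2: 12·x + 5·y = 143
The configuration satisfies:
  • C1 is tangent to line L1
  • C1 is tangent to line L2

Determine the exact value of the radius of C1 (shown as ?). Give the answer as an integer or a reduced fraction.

1. [C1‖L1]  r_C1² − 25 = 0  ⇒  r_C1 = 5 (r>0 drops 1)
2. [C1‖L2]  r_C1² − 25 = 0  ⇒  r_C1 = 5 (r>0 drops 1)

5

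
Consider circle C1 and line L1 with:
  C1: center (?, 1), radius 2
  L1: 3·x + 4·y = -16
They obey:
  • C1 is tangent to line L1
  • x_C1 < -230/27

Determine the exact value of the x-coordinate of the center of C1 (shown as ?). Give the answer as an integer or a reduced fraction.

-10

1. [C1‖L1]  x_C1² + (40/3)x_C1 + 100/3 = 0  ⇒  x_C1 = -10 or -10/3
2. given x_C1 < -230/27: keep -10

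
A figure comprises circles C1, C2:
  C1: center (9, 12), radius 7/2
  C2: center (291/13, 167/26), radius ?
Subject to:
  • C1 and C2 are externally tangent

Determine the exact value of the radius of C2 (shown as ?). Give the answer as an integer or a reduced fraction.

1. [ext C1·C2]  r_C2² + 7r_C2 − 198 = 0  ⇒  r_C2 = 11 (r>0 drops 1)

11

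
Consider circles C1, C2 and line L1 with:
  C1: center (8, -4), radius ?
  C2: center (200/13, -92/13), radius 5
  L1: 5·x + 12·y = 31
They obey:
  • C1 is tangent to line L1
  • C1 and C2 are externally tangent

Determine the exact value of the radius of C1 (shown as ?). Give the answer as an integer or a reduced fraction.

1. [C1‖L1]  r_C1² − 9 = 0  ⇒  r_C1 = 3 (r>0 drops 1)
2. [ext C1·C2]  r_C1² + 10r_C1 − 39 = 0  ⇒  r_C1 = 3 (r>0 drops 1)

3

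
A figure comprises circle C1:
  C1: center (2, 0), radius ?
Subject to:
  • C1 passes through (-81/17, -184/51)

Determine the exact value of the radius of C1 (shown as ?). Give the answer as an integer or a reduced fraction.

1. [C1∋P]  r_C1² − 529/9 = 0  ⇒  r_C1 = 23/3 (r>0 drops 1)

23/3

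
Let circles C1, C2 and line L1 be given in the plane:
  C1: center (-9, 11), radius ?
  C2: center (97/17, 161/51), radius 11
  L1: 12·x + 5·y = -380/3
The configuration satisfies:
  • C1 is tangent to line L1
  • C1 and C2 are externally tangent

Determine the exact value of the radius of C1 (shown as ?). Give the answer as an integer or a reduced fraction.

17/3

1. [C1‖L1]  r_C1² − 289/9 = 0  ⇒  r_C1 = 17/3 (r>0 drops 1)
2. [ext C1·C2]  r_C1² + 22r_C1 − 1411/9 = 0  ⇒  r_C1 = 17/3 (r>0 drops 1)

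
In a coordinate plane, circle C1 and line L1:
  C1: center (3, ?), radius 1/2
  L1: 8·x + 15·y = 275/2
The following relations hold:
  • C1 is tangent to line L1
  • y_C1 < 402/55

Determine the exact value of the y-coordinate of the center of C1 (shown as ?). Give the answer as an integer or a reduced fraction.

7

1. [C1‖L1]  y_C1² − (227/15)y_C1 + 854/15 = 0  ⇒  y_C1 = 7 or 122/15
2. given y_C1 < 402/55: keep 7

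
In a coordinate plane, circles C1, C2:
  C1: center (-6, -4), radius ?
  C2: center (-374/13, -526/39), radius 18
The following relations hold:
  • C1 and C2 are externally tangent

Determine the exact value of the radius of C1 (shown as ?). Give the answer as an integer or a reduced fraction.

1. [ext C1·C2]  r_C1² + 36r_C1 − 2560/9 = 0  ⇒  r_C1 = 20/3 (r>0 drops 1)

20/3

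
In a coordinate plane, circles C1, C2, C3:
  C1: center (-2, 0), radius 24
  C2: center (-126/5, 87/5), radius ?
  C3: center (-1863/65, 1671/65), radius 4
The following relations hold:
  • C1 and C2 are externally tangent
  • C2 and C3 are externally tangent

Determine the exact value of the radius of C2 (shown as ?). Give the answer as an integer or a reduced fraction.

1. [ext C1·C2]  r_C2² + 48r_C2 − 265 = 0  ⇒  r_C2 = 5 (r>0 drops 1)
2. [ext C2·C3]  r_C2² + 8r_C2 − 65 = 0  ⇒  r_C2 = 5 (r>0 drops 1)

5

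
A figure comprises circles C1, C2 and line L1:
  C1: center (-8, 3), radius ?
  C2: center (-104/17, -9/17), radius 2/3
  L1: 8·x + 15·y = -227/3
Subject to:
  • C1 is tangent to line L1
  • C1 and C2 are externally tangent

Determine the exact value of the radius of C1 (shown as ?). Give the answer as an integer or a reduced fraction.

1. [C1‖L1]  r_C1² − 100/9 = 0  ⇒  r_C1 = 10/3 (r>0 drops 1)
2. [ext C1·C2]  r_C1² + (4/3)r_C1 − 140/9 = 0  ⇒  r_C1 = 10/3 (r>0 drops 1)

10/3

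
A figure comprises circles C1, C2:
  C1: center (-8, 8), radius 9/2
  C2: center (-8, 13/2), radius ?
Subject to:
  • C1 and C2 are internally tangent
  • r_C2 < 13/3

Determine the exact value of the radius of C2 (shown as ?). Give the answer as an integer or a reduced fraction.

1. [int C1,C2]  r_C2² − 9r_C2 + 18 = 0  ⇒  r_C2 = 3 or 6
2. given r_C2 < 13/3: keep 3

3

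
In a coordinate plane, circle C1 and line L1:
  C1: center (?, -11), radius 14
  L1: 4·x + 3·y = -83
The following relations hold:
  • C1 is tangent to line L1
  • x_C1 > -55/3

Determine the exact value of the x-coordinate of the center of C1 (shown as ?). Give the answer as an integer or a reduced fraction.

5

1. [C1‖L1]  x_C1² + 25x_C1 − 150 = 0  ⇒  x_C1 = -30 or 5
2. given x_C1 > -55/3: keep 5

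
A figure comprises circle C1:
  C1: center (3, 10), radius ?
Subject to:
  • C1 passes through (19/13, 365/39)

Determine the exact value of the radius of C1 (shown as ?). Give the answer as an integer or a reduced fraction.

1. [C1∋P]  r_C1² − 25/9 = 0  ⇒  r_C1 = 5/3 (r>0 drops 1)

5/3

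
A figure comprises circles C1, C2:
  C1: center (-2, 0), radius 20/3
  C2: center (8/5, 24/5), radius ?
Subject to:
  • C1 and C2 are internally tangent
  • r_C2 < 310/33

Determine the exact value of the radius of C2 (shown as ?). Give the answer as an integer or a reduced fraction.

2/3

1. [int C1,C2]  r_C2² − (40/3)r_C2 + 76/9 = 0  ⇒  r_C2 = 2/3 or 38/3
2. given r_C2 < 310/33: keep 2/3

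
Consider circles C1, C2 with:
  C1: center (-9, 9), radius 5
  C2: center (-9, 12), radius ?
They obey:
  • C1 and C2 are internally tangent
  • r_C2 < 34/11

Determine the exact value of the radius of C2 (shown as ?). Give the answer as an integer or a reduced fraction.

2

1. [int C1,C2]  r_C2² − 10r_C2 + 16 = 0  ⇒  r_C2 = 2 or 8
2. given r_C2 < 34/11: keep 2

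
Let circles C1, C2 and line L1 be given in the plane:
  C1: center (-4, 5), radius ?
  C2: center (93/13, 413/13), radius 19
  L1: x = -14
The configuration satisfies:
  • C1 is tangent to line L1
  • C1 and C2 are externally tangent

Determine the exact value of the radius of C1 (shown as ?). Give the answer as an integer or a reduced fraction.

10

1. [C1‖L1]  r_C1² − 100 = 0  ⇒  r_C1 = 10 (r>0 drops 1)
2. [ext C1·C2]  r_C1² + 38r_C1 − 480 = 0  ⇒  r_C1 = 10 (r>0 drops 1)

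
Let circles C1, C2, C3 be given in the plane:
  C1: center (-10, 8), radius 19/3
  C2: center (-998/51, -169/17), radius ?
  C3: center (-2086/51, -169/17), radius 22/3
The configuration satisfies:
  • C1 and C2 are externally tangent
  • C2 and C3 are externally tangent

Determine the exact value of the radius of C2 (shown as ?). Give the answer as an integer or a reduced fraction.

1. [ext C1·C2]  r_C2² + (38/3)r_C2 − 1120/3 = 0  ⇒  r_C2 = 14 (r>0 drops 1)
2. [ext C2·C3]  r_C2² + (44/3)r_C2 − 1204/3 = 0  ⇒  r_C2 = 14 (r>0 drops 1)

14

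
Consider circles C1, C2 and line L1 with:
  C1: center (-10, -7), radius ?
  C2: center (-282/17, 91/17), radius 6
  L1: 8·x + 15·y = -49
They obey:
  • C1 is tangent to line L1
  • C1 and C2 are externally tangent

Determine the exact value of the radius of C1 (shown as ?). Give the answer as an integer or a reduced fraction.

8

1. [C1‖L1]  r_C1² − 64 = 0  ⇒  r_C1 = 8 (r>0 drops 1)
2. [ext C1·C2]  r_C1² + 12r_C1 − 160 = 0  ⇒  r_C1 = 8 (r>0 drops 1)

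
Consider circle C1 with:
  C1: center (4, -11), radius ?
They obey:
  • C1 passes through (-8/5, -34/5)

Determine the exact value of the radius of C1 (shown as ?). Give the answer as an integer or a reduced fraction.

1. [C1∋P]  r_C1² − 49 = 0  ⇒  r_C1 = 7 (r>0 drops 1)

7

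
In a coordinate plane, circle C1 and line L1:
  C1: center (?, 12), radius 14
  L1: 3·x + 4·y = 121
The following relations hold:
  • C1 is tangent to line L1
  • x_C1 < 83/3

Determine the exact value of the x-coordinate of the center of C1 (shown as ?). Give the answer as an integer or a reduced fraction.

1

1. [C1‖L1]  x_C1² − (146/3)x_C1 + 143/3 = 0  ⇒  x_C1 = 1 or 143/3
2. given x_C1 < 83/3: keep 1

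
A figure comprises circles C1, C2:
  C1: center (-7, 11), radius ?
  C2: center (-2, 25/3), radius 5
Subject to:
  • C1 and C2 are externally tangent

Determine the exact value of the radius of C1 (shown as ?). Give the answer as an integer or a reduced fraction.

2/3

1. [ext C1·C2]  r_C1² + 10r_C1 − 64/9 = 0  ⇒  r_C1 = 2/3 (r>0 drops 1)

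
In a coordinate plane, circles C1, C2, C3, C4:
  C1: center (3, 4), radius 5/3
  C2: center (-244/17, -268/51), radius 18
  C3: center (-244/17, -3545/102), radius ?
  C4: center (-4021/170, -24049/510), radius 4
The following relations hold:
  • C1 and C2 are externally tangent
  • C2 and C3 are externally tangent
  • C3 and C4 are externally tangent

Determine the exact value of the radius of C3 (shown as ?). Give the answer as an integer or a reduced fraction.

23/2

1. [ext C2·C3]  r_C3² + 36r_C3 − 2185/4 = 0  ⇒  r_C3 = 23/2 (r>0 drops 1)
2. [ext C3·C4]  r_C3² + 8r_C3 − 897/4 = 0  ⇒  r_C3 = 23/2 (r>0 drops 1)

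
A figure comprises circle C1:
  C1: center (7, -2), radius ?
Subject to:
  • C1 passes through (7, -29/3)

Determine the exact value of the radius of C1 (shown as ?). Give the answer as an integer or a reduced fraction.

23/3

1. [C1∋P]  r_C1² − 529/9 = 0  ⇒  r_C1 = 23/3 (r>0 drops 1)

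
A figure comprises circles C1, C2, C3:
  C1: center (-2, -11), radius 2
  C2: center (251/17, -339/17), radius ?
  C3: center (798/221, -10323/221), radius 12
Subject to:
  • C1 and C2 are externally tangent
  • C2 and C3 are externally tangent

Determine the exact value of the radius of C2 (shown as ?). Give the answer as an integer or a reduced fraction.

1. [ext C1·C2]  r_C2² + 4r_C2 − 357 = 0  ⇒  r_C2 = 17 (r>0 drops 1)
2. [ext C2·C3]  r_C2² + 24r_C2 − 697 = 0  ⇒  r_C2 = 17 (r>0 drops 1)

17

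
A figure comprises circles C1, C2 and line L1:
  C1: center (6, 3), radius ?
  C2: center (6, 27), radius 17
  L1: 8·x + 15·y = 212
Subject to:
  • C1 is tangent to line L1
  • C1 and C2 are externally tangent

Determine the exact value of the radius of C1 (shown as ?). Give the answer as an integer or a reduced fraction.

1. [C1‖L1]  r_C1² − 49 = 0  ⇒  r_C1 = 7 (r>0 drops 1)
2. [ext C1·C2]  r_C1² + 34r_C1 − 287 = 0  ⇒  r_C1 = 7 (r>0 drops 1)

7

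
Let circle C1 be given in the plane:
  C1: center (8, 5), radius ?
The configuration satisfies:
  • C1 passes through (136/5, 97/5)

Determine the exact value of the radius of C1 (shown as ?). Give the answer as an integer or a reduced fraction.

24

1. [C1∋P]  r_C1² − 576 = 0  ⇒  r_C1 = 24 (r>0 drops 1)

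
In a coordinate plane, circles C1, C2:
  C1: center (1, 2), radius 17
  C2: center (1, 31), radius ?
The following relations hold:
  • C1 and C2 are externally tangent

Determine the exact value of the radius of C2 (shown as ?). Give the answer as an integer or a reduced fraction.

12

1. [ext C1·C2]  r_C2² + 34r_C2 − 552 = 0  ⇒  r_C2 = 12 (r>0 drops 1)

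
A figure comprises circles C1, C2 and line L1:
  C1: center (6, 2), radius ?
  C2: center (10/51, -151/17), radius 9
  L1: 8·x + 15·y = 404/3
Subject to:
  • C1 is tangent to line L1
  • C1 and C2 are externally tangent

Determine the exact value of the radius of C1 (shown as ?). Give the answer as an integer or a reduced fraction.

1. [C1‖L1]  r_C1² − 100/9 = 0  ⇒  r_C1 = 10/3 (r>0 drops 1)
2. [ext C1·C2]  r_C1² + 18r_C1 − 640/9 = 0  ⇒  r_C1 = 10/3 (r>0 drops 1)

10/3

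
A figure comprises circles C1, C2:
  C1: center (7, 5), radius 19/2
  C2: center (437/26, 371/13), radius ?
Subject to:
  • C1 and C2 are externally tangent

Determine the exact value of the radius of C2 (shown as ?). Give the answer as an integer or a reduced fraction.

16

1. [ext C1·C2]  r_C2² + 19r_C2 − 560 = 0  ⇒  r_C2 = 16 (r>0 drops 1)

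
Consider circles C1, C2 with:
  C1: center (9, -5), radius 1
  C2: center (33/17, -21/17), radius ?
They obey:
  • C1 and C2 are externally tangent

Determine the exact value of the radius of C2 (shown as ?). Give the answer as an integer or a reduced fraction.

1. [ext C1·C2]  r_C2² + 2r_C2 − 63 = 0  ⇒  r_C2 = 7 (r>0 drops 1)

7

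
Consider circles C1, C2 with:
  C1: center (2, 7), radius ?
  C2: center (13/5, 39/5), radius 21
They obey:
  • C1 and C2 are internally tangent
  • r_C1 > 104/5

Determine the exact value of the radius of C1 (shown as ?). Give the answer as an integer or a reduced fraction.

22

1. [int C1,C2]  r_C1² − 42r_C1 + 440 = 0  ⇒  r_C1 = 20 or 22
2. given r_C1 > 104/5: keep 22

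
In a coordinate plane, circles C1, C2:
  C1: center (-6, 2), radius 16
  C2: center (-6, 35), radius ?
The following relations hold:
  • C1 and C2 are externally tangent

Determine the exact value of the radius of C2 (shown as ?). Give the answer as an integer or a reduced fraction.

1. [ext C1·C2]  r_C2² + 32r_C2 − 833 = 0  ⇒  r_C2 = 17 (r>0 drops 1)

17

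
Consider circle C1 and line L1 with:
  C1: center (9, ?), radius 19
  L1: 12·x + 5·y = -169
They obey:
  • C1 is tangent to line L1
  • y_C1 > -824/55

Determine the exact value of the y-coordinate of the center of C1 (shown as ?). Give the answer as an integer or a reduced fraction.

-6

1. [C1‖L1]  y_C1² + (554/5)y_C1 + 3144/5 = 0  ⇒  y_C1 = -524/5 or -6
2. given y_C1 > -824/55: keep -6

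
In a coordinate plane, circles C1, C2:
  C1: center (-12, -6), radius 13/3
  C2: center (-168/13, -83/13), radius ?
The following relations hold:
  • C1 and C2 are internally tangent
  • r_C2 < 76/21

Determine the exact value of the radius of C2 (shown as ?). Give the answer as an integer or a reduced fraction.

1. [int C1,C2]  r_C2² − (26/3)r_C2 + 160/9 = 0  ⇒  r_C2 = 10/3 or 16/3
2. given r_C2 < 76/21: keep 10/3

10/3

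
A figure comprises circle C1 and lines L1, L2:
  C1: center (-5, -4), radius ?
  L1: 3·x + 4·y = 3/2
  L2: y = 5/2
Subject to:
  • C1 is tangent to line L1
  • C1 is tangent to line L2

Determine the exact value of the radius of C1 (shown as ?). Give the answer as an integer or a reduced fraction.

1. [C1‖L1]  r_C1² − 169/4 = 0  ⇒  r_C1 = 13/2 (r>0 drops 1)
2. [C1‖L2]  r_C1² − 169/4 = 0  ⇒  r_C1 = 13/2 (r>0 drops 1)

13/2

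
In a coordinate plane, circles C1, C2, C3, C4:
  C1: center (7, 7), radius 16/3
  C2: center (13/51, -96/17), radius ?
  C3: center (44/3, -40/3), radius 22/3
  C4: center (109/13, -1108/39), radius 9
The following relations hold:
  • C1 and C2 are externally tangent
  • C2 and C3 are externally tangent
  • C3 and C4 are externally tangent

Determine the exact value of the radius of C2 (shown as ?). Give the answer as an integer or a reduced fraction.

9

1. [ext C1·C2]  r_C2² + (32/3)r_C2 − 177 = 0  ⇒  r_C2 = 9 (r>0 drops 1)
2. [ext C2·C3]  r_C2² + (44/3)r_C2 − 213 = 0  ⇒  r_C2 = 9 (r>0 drops 1)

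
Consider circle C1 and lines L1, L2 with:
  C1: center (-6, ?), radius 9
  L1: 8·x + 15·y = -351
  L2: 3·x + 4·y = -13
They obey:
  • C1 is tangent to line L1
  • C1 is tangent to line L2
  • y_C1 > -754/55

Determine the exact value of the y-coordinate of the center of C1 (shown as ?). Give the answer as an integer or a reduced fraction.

1. [C1‖L1]  y_C1² + (202/5)y_C1 + 304 = 0  ⇒  y_C1 = -152/5 or -10
2. [C1‖L2]  y_C1² − (5/2)y_C1 − 125 = 0  ⇒  y_C1 = -10 or 25/2

-10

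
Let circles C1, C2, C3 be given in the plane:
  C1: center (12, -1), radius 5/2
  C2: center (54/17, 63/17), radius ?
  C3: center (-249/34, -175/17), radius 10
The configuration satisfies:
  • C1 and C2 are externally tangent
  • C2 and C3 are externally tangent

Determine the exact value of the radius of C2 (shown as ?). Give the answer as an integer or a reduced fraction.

1. [ext C1·C2]  r_C2² + 5r_C2 − 375/4 = 0  ⇒  r_C2 = 15/2 (r>0 drops 1)
2. [ext C2·C3]  r_C2² + 20r_C2 − 825/4 = 0  ⇒  r_C2 = 15/2 (r>0 drops 1)

15/2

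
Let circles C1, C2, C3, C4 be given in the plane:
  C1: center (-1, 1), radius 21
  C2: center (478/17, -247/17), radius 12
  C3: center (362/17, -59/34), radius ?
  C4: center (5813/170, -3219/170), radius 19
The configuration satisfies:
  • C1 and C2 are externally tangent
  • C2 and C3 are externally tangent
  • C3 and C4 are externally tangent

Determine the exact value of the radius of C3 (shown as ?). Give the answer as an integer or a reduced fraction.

5/2

1. [ext C2·C3]  r_C3² + 24r_C3 − 265/4 = 0  ⇒  r_C3 = 5/2 (r>0 drops 1)
2. [ext C3·C4]  r_C3² + 38r_C3 − 405/4 = 0  ⇒  r_C3 = 5/2 (r>0 drops 1)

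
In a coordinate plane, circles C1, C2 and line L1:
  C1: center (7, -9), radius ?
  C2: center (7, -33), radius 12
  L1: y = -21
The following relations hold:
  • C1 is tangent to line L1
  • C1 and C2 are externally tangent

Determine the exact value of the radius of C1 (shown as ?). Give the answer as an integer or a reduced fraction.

1. [C1‖L1]  r_C1² − 144 = 0  ⇒  r_C1 = 12 (r>0 drops 1)
2. [ext C1·C2]  r_C1² + 24r_C1 − 432 = 0  ⇒  r_C1 = 12 (r>0 drops 1)

12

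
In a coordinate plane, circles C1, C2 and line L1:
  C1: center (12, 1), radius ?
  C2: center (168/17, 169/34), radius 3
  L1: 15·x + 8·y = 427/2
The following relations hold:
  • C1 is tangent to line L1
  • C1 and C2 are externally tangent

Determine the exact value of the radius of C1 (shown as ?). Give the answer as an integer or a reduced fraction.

1. [C1‖L1]  r_C1² − 9/4 = 0  ⇒  r_C1 = 3/2 (r>0 drops 1)
2. [ext C1·C2]  r_C1² + 6r_C1 − 45/4 = 0  ⇒  r_C1 = 3/2 (r>0 drops 1)

3/2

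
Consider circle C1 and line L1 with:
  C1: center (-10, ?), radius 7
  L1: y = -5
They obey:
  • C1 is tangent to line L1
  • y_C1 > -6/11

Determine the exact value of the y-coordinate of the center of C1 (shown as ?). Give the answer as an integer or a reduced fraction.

1. [C1‖L1]  y_C1² + 10y_C1 − 24 = 0  ⇒  y_C1 = -12 or 2
2. given y_C1 > -6/11: keep 2

2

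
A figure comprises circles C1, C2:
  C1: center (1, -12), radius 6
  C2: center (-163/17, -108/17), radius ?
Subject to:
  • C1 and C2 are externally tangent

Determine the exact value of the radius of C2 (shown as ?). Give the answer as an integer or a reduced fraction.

6

1. [ext C1·C2]  r_C2² + 12r_C2 − 108 = 0  ⇒  r_C2 = 6 (r>0 drops 1)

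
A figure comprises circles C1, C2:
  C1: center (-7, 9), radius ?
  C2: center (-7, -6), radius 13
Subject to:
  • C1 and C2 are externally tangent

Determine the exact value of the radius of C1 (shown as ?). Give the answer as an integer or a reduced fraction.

2

1. [ext C1·C2]  r_C1² + 26r_C1 − 56 = 0  ⇒  r_C1 = 2 (r>0 drops 1)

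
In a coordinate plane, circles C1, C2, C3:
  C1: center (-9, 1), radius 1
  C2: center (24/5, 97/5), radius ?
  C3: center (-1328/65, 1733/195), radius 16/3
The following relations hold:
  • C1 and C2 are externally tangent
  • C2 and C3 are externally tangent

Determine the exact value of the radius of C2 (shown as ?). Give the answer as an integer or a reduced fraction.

1. [ext C1·C2]  r_C2² + 2r_C2 − 528 = 0  ⇒  r_C2 = 22 (r>0 drops 1)
2. [ext C2·C3]  r_C2² + (32/3)r_C2 − 2156/3 = 0  ⇒  r_C2 = 22 (r>0 drops 1)

22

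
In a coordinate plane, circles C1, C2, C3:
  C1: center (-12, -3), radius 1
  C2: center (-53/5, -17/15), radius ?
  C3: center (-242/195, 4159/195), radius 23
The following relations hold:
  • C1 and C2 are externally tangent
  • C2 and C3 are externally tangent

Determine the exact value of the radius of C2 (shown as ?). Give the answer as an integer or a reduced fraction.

4/3

1. [ext C1·C2]  r_C2² + 2r_C2 − 40/9 = 0  ⇒  r_C2 = 4/3 (r>0 drops 1)
2. [ext C2·C3]  r_C2² + 46r_C2 − 568/9 = 0  ⇒  r_C2 = 4/3 (r>0 drops 1)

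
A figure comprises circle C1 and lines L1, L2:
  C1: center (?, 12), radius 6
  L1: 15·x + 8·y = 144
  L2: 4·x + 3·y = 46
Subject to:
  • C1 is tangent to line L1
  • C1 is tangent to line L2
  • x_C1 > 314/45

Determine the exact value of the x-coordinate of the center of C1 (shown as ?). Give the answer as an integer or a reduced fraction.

1. [C1‖L1]  x_C1² − (32/5)x_C1 − 36 = 0  ⇒  x_C1 = -18/5 or 10
2. [C1‖L2]  x_C1² − 5x_C1 − 50 = 0  ⇒  x_C1 = -5 or 10

10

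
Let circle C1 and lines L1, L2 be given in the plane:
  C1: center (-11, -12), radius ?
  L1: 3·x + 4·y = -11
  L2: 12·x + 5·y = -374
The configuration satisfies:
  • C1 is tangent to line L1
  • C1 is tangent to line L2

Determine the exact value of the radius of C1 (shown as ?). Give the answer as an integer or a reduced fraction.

14

1. [C1‖L1]  r_C1² − 196 = 0  ⇒  r_C1 = 14 (r>0 drops 1)
2. [C1‖L2]  r_C1² − 196 = 0  ⇒  r_C1 = 14 (r>0 drops 1)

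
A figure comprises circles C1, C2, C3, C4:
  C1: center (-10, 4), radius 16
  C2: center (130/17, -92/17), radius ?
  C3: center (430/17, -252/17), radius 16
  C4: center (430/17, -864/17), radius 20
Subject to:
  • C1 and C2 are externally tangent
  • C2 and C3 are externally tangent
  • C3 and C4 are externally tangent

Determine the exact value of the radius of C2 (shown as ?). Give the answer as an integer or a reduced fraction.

1. [ext C1·C2]  r_C2² + 32r_C2 − 144 = 0  ⇒  r_C2 = 4 (r>0 drops 1)
2. [ext C2·C3]  r_C2² + 32r_C2 − 144 = 0  ⇒  r_C2 = 4 (r>0 drops 1)

4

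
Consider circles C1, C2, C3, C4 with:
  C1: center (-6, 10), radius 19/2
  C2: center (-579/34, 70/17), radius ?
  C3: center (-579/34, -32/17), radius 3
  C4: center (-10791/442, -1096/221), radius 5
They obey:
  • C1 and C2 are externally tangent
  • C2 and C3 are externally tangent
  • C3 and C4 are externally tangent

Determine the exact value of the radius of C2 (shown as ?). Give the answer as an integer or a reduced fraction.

3

1. [ext C1·C2]  r_C2² + 19r_C2 − 66 = 0  ⇒  r_C2 = 3 (r>0 drops 1)
2. [ext C2·C3]  r_C2² + 6r_C2 − 27 = 0  ⇒  r_C2 = 3 (r>0 drops 1)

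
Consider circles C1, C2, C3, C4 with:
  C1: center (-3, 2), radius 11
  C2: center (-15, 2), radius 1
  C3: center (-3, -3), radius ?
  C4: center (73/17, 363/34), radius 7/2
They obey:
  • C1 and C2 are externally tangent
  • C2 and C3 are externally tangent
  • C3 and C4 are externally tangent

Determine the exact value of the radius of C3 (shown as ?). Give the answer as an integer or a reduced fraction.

1. [ext C2·C3]  r_C3² + 2r_C3 − 168 = 0  ⇒  r_C3 = 12 (r>0 drops 1)
2. [ext C3·C4]  r_C3² + 7r_C3 − 228 = 0  ⇒  r_C3 = 12 (r>0 drops 1)

12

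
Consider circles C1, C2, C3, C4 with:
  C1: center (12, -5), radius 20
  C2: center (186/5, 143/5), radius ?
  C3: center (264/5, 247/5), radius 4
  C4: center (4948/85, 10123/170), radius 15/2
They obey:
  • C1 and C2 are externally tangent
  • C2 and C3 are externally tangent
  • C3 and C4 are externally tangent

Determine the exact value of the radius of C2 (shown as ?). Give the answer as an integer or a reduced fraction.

22

1. [ext C1·C2]  r_C2² + 40r_C2 − 1364 = 0  ⇒  r_C2 = 22 (r>0 drops 1)
2. [ext C2·C3]  r_C2² + 8r_C2 − 660 = 0  ⇒  r_C2 = 22 (r>0 drops 1)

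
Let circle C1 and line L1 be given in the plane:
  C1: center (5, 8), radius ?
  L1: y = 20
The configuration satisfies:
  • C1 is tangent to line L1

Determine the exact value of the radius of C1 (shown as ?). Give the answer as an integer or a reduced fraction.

12

1. [C1‖L1]  r_C1² − 144 = 0  ⇒  r_C1 = 12 (r>0 drops 1)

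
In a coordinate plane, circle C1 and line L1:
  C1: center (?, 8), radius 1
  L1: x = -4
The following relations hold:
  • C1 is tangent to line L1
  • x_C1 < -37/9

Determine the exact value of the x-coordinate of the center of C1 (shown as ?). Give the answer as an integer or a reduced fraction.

1. [C1‖L1]  x_C1² + 8x_C1 + 15 = 0  ⇒  x_C1 = -5 or -3
2. given x_C1 < -37/9: keep -5

-5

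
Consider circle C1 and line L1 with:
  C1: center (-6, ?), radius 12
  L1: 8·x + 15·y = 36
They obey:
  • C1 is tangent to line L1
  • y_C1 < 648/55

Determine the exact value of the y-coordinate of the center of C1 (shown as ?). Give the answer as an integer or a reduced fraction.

-8

1. [C1‖L1]  y_C1² − (56/5)y_C1 − 768/5 = 0  ⇒  y_C1 = -8 or 96/5
2. given y_C1 < 648/55: keep -8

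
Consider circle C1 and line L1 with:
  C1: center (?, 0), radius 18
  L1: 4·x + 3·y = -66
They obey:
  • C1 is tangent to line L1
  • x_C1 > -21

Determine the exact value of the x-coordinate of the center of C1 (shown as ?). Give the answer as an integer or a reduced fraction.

6

1. [C1‖L1]  x_C1² + 33x_C1 − 234 = 0  ⇒  x_C1 = -39 or 6
2. given x_C1 > -21: keep 6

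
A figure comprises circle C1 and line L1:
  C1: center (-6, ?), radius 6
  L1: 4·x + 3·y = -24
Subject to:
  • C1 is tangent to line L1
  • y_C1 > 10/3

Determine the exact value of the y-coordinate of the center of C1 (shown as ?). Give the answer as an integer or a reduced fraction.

10

1. [C1‖L1]  y_C1² − 100 = 0  ⇒  y_C1 = -10 or 10
2. given y_C1 > 10/3: keep 10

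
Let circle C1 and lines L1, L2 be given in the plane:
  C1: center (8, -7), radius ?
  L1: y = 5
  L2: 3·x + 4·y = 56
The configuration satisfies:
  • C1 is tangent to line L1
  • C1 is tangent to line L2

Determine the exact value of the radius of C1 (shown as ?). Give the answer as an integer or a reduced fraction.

12

1. [C1‖L1]  r_C1² − 144 = 0  ⇒  r_C1 = 12 (r>0 drops 1)
2. [C1‖L2]  r_C1² − 144 = 0  ⇒  r_C1 = 12 (r>0 drops 1)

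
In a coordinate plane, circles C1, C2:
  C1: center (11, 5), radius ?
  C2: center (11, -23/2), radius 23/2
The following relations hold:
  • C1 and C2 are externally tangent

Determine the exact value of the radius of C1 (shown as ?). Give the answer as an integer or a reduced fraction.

5

1. [ext C1·C2]  r_C1² + 23r_C1 − 140 = 0  ⇒  r_C1 = 5 (r>0 drops 1)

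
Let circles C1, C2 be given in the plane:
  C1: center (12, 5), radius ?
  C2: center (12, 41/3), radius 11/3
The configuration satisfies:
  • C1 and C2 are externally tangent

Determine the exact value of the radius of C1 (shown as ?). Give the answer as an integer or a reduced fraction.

5

1. [ext C1·C2]  r_C1² + (22/3)r_C1 − 185/3 = 0  ⇒  r_C1 = 5 (r>0 drops 1)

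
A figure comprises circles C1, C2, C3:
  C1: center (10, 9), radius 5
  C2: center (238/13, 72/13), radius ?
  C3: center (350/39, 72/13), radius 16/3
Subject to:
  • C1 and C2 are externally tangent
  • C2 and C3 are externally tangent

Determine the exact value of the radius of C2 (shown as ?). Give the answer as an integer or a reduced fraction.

1. [ext C1·C2]  r_C2² + 10r_C2 − 56 = 0  ⇒  r_C2 = 4 (r>0 drops 1)
2. [ext C2·C3]  r_C2² + (32/3)r_C2 − 176/3 = 0  ⇒  r_C2 = 4 (r>0 drops 1)

4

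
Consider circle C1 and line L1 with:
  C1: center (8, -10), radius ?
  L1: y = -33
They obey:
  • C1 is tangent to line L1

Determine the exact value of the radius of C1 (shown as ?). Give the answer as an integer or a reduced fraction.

23

1. [C1‖L1]  r_C1² − 529 = 0  ⇒  r_C1 = 23 (r>0 drops 1)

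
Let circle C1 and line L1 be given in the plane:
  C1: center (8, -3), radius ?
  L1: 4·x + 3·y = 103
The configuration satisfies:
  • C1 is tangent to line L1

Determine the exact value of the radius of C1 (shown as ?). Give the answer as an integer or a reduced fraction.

16

1. [C1‖L1]  r_C1² − 256 = 0  ⇒  r_C1 = 16 (r>0 drops 1)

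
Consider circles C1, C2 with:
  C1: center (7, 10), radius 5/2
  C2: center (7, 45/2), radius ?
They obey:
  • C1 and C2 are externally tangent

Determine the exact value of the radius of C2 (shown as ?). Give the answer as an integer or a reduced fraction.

1. [ext C1·C2]  r_C2² + 5r_C2 − 150 = 0  ⇒  r_C2 = 10 (r>0 drops 1)

10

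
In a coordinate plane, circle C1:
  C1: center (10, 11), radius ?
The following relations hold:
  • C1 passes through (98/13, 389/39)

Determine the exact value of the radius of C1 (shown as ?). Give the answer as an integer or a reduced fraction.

1. [C1∋P]  r_C1² − 64/9 = 0  ⇒  r_C1 = 8/3 (r>0 drops 1)

8/3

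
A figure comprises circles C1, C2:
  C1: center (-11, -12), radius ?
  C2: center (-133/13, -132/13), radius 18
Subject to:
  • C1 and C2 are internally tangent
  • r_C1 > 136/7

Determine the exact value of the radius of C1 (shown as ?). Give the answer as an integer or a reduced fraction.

20

1. [int C1,C2]  r_C1² − 36r_C1 + 320 = 0  ⇒  r_C1 = 16 or 20
2. given r_C1 > 136/7: keep 20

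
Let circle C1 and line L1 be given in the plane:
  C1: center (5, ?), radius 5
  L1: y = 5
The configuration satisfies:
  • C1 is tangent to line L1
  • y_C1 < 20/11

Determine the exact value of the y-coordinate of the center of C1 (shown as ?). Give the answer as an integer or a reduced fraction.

1. [C1‖L1]  y_C1² − 10y_C1 = 0  ⇒  y_C1 = 0 or 10
2. given y_C1 < 20/11: keep 0

0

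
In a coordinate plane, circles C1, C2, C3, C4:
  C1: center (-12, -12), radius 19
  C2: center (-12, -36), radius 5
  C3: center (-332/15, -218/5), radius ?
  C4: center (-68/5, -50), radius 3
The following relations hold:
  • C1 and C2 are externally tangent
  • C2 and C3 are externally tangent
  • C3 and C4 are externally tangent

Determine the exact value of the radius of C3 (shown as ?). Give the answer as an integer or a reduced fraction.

23/3

1. [ext C2·C3]  r_C3² + 10r_C3 − 1219/9 = 0  ⇒  r_C3 = 23/3 (r>0 drops 1)
2. [ext C3·C4]  r_C3² + 6r_C3 − 943/9 = 0  ⇒  r_C3 = 23/3 (r>0 drops 1)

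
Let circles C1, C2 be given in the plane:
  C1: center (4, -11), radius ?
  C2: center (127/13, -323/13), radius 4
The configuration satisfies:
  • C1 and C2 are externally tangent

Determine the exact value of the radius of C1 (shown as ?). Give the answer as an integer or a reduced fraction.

1. [ext C1·C2]  r_C1² + 8r_C1 − 209 = 0  ⇒  r_C1 = 11 (r>0 drops 1)

11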